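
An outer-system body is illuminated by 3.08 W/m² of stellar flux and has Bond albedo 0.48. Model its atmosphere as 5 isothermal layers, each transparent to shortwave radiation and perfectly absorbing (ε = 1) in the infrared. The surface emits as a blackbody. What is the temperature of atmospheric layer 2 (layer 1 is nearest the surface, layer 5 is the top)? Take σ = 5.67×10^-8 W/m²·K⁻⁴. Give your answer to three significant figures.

72.9 kelvin

Top-of-atmosphere balance: σT_e⁴ = S(1−α)/4 = 0.4004 W/m² → T_e = 51.55 K.
Each opaque layer satisfies 2T_j⁴ = T_{j−1}⁴ + T_{j+1}⁴, giving T_k⁴ = (N+1−k)T_e⁴.
T_2 = (4)^(1/4)·51.55 = 72.90 K.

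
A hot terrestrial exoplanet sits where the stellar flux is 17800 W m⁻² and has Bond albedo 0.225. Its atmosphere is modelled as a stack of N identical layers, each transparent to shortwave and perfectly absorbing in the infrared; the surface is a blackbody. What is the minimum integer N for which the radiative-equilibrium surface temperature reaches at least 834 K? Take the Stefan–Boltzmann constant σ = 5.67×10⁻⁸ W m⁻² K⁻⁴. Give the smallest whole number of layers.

7

Top-of-atmosphere balance: σT_e⁴ = S(1−α)/4 = 3449 W m⁻² → T_e = 496.6 K.
Since T_s⁴ = (N+1)T_e⁴, we need N ≥ (T_s/T_e)⁴ − 1 = 6.954.
The minimum whole number is N = 7.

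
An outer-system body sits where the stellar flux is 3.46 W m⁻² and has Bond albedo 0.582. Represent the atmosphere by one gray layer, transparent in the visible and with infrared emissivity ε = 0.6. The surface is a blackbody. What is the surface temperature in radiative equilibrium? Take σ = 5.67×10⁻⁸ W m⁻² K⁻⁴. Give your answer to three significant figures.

54.9 K

At the top of the atmosphere, σT_e⁴ = S(1−α)/4 = 0.3616 W m⁻², giving T_e = 50.25 K.
Surface balance with a leaky layer gives σT_s⁴ = σT_e⁴·2/(2−ε), so T_s = T_e·[2/(2−0.6)]^(1/4) = 54.94 K.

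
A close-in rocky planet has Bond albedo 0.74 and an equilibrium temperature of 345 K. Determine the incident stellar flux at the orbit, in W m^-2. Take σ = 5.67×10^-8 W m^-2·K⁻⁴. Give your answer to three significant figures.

12400 W m^-2

From S(1−α)/4 = σT⁴: S = 4σT⁴/(1−α).
σT⁴ = 5.67×10⁻⁸·(345)⁴ = 803.3 W m^-2.
So S = 4×803.3/(1−0.74) = 12360 W m^-2.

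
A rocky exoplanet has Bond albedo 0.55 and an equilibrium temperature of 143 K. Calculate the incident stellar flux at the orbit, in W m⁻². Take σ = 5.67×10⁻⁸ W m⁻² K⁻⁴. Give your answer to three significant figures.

211 W m⁻²

Invert the energy balance for S: S = 4σT⁴/(1−α).
The emitted flux is σT⁴ = 23.71 W m⁻².
So S = 4×23.71/(1−0.55) = 210.8 W m⁻².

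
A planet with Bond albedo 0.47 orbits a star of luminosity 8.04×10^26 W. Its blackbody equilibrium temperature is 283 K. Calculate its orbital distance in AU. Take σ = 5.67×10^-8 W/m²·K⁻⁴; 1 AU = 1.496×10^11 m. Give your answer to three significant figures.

Required flux: S = 4σT⁴/(1−α) = 2745 W/m².
Then d = [L/(4πS)]^(1/2) = 1.527×10^11 m, i.e. 1.021 AU.

1.02 AU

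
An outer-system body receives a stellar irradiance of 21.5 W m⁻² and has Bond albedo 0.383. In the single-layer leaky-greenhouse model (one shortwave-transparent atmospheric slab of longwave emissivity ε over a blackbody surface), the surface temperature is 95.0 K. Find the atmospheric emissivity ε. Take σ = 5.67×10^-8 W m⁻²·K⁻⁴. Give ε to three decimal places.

0.564

TOA balance gives T_e = 87.45 K.
T_s⁴ = T_e⁴·2/(2−ε) → ε = 2 − 2(T_e/T_s)⁴ = 2 − 2·(87.45/95.0)⁴ = 0.5638.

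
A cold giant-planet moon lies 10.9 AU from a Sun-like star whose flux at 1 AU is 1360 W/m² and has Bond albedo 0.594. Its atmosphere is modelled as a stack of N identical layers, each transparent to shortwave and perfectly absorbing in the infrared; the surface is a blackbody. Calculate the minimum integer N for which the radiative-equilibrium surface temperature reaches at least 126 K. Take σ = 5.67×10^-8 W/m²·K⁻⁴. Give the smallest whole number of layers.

Flux at the orbit: S = 1360/(10.9)² = 11.45 W/m².
The effective emission temperature is T_e = [S(1−α)/(4σ)]^¼ = 67.28 K.
Need (N+1)T_e⁴ ≥ T_s⁴, i.e. N+1 ≥ (126/67.28)⁴ = 12.300.
So N ≥ 11.300; the smallest integer is N = 12.

12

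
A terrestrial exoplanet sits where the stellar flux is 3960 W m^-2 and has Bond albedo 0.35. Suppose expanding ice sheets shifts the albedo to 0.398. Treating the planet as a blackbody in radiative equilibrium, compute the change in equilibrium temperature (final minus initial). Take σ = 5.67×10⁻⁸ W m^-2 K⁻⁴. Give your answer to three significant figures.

Initial: T₁ = [S(1−0.35)/(4σ)]^(1/4) = 326.4 K.
After:  T₂ = [3960·0.602/(4σ)]^(1/4) = 320.2 K.
ΔT = T₂ − T₁ = -6.200 K.

-6.20 K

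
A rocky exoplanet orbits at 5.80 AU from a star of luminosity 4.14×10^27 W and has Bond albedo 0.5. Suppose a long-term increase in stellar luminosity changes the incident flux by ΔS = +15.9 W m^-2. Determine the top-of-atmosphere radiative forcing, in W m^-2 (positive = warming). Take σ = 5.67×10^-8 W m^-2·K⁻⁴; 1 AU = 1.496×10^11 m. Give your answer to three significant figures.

1.99 W m^-2

Orbital distance: d = 5.80 AU = 8.677×10^11 m.
S = L/(4πd²) = 437.6 W m^-2.
ΔF = Δ[S(1−α)]/4 = (1−0.5)·+15.9/4 = 1.988 W m^-2.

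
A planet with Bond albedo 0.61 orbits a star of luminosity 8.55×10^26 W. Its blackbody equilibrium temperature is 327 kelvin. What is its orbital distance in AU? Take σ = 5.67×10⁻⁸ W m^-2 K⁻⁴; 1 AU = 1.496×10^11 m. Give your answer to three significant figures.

0.676 AU

The flux needed for this T is 4σT⁴/(1−0.61) = 6649 W m^-2.
Then d = [L/(4πS)]^(1/2) = 1.012×10^11 m, i.e. 0.6762 AU.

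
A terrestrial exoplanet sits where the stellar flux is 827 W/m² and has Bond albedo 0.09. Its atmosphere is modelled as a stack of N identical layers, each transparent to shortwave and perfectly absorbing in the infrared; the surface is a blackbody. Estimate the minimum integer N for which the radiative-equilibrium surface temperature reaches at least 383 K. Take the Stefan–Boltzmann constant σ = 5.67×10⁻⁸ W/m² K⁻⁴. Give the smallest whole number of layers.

6

Top-of-atmosphere balance: σT_e⁴ = S(1−α)/4 = 188.1 W/m² → T_e = 240.0 K.
T_s = (N+1)^(1/4)·T_e ≥ 383 K requires N+1 ≥ (T_s/T_e)⁴ = (383/240.0)⁴ = 6.485.
So N ≥ 5.485; the smallest integer is N = 6.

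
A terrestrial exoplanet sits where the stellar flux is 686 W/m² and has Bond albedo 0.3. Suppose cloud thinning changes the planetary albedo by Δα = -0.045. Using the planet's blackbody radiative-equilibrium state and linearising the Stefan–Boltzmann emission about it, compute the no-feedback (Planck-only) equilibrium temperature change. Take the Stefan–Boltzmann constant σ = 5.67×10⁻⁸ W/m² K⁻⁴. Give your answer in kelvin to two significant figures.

Reference equilibrium: T_e = [S(1−α)/(4σ)]^(1/4) = 214.5 K.
The change in absorbed flux is Δ[S(1−α)/4] = −SΔα/4 = 7.717 W/m².
Linearising σT⁴ gives d(σT⁴)/dT = 4σT_e³ = 2.239 W/m² per K.
Hence the no-feedback warming is ΔF/(4σT_e³) = 3.45 K.

3.4 kelvin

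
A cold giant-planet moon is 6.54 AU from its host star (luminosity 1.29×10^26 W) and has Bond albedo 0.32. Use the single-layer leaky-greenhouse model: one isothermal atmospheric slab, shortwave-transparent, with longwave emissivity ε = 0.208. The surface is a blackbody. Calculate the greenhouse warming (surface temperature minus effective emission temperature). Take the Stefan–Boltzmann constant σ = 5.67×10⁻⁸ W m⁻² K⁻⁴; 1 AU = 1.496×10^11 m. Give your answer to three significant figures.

2.10 kelvin

Orbital distance: d = 6.54 AU = 9.784×10^11 m.
Spreading L over a sphere of radius d: S = 1.29×10^26/(4π·9.78×10^11²) = 10.72 W m⁻².
Effective emission temperature (TOA balance): σT_e⁴ = S(1−α)/4 = 1.823 W m⁻² → T_e = 75.30 K.
For a single slab of emissivity ε, T_s⁴ = 2T_e⁴/(2−ε); thus T_s = 75.30·(1.116)^(1/4) = 77.40 K.
T_s − T_e = 77.40 − 75.30 = 2.096 K.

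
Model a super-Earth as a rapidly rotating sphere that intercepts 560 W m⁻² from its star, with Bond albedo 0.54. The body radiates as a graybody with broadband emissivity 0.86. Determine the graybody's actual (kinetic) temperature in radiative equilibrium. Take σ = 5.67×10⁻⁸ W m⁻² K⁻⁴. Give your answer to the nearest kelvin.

Averaging over the sphere, the absorbed flux is S(1−α)/4 = 64.40 W m⁻².
Radiative balance εσT⁴ = 64.40 gives T = [64.40/(0.86·σ)]^(1/4) = 190.6 K.

191 K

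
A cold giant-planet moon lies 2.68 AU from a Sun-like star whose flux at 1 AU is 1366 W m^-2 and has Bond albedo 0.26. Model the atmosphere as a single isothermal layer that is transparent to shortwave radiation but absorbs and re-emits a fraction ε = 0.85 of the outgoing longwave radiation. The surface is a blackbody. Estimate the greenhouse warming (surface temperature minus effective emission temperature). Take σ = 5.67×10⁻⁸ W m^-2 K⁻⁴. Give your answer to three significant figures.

23.4 K

Irradiance scales as 1/d², so S = 1366 W m^-2 × (1/2.68)² = 190.2 W m^-2.
At the top of the atmosphere, σT_e⁴ = S(1−α)/4 = 35.18 W m^-2, giving T_e = 157.8 K.
Surface balance with a leaky layer gives σT_s⁴ = σT_e⁴·2/(2−ε), so T_s = T_e·[2/(2−0.85)]^(1/4) = 181.2 K.
The atmosphere warms the surface by 23.42 K.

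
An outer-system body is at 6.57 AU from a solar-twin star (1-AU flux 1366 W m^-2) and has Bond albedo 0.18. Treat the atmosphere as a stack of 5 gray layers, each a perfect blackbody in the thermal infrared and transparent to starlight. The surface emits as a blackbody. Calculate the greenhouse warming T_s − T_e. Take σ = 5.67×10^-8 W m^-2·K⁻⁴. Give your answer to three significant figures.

By the inverse-square law, S = 1366/6.57² = 31.65 W m^-2.
OLR = S(1−α)/4 = 6.487 W m^-2; the top layer radiates at T_e = 103.4 K.
T_s = (N+1)^(1/4)·T_e = 161.9 K.
So the greenhouse effect raises the surface by 161.9 − 103.4 = 58.44 K.

58.4 kelvin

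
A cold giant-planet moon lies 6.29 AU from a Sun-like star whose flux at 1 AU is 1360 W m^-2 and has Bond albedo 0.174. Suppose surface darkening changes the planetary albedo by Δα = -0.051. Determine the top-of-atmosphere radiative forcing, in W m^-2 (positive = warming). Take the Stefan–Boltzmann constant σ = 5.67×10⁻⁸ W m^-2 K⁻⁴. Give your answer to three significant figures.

By the inverse-square law, S = 1360/6.29² = 34.37 W m^-2.
TOA radiative forcing: ΔF = −S·Δα/4 = −34.37·(-0.051)/4 = 0.4383 W m^-2.

0.438 W m^-2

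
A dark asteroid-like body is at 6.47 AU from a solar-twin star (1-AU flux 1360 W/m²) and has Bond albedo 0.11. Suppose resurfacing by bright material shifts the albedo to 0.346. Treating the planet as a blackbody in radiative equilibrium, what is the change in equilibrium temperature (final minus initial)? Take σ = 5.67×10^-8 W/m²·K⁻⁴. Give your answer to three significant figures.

By the inverse-square law, S = 1360/6.47² = 32.49 W/m².
Initial: T₁ = [S(1−0.11)/(4σ)]^(1/4) = 106.3 K.
After:  T₂ = [32.49·0.654/(4σ)]^(1/4) = 98.38 K.
Change: 98.38 − 106.3 = -7.878 K.

-7.88 K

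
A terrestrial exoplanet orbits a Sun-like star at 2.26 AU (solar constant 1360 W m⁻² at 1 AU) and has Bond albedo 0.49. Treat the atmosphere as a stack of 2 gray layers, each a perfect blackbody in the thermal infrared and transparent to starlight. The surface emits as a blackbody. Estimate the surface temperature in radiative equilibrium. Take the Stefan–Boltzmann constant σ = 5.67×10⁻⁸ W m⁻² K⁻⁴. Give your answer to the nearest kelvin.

206 K

Irradiance scales as 1/d², so S = 1360 W m⁻² × (1/2.26)² = 266.3 W m⁻².
Top-of-atmosphere balance: σT_e⁴ = S(1−α)/4 = 33.95 W m⁻² → T_e = 156.4 K.
Layer-by-layer balance gives σT_s⁴ = (N+1)σT_e⁴, so T_s = 3^¼·156.4 = 205.9 K.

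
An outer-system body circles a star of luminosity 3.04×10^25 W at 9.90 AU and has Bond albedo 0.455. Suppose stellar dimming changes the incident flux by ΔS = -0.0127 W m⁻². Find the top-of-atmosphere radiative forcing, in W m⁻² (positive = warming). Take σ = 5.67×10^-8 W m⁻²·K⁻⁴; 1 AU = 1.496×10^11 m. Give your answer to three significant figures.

-0.00173 W m⁻²

d = 9.90 × 1.496×10^11 m = 1.481×10^12 m.
Flux at the orbit: S = L/(4πd²) = 3.04×10^25/(4π·(1.48×10^12)²) = 1.103 W m⁻².
TOA radiative forcing: ΔF = (1−α)ΔS/4 = 0.545·(-0.0127)/4 = -0.001730 W m⁻².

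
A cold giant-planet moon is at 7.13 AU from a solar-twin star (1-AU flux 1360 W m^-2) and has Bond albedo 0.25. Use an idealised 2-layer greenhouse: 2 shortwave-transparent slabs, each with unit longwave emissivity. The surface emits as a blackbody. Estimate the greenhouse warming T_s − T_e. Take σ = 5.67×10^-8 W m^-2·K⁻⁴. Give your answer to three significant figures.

Irradiance scales as 1/d², so S = 1360 W m^-2 × (1/7.13)² = 26.75 W m^-2.
OLR = S(1−α)/4 = 5.016 W m^-2; the top layer radiates at T_e = 96.98 K.
Surface: T_s = (3)^¼·T_e = 127.6 K.
Warming: T_s − T_e = 30.65 K.

30.7 kelvin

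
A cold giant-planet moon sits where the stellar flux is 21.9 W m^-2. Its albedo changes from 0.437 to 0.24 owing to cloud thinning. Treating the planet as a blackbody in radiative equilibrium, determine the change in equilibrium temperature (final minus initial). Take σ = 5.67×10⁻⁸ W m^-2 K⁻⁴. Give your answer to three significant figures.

Before: T₁ = [21.90·0.563/(4σ)]^(1/4) = 85.87 K.
With α = 0.24, T₂ = 92.56 K.
ΔT = T₂ − T₁ = 6.689 K.

6.69 K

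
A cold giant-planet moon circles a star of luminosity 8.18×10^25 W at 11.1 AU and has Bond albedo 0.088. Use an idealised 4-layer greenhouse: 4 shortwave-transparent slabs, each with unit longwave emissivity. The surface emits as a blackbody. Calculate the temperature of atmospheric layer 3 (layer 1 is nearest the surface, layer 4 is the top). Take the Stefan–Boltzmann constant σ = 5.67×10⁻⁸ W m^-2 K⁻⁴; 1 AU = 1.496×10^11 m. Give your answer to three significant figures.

66.0 kelvin

d = 11.1 × 1.496×10^11 m = 1.661×10^12 m.
Flux at the orbit: S = L/(4πd²) = 8.18×10^25/(4π·(1.66×10^12)²) = 2.361 W m^-2.
OLR = S(1−α)/4 = 0.5382 W m^-2; the top layer radiates at T_e = 55.51 K.
The net upward flux σT_e⁴ is constant between every pair of levels, so T_k⁴ = (N+1−k)T_e⁴.
T_3 = (2)^(1/4)·55.51 = 66.01 K.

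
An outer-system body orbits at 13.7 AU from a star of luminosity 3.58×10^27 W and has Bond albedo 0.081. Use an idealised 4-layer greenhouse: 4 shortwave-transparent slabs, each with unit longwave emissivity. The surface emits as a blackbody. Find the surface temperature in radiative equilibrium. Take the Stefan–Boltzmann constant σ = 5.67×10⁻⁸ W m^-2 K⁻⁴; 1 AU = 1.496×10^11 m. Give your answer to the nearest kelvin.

d = 13.7 × 1.496×10^11 m = 2.050×10^12 m.
Spreading L over a sphere of radius d: S = 3.58×10^27/(4π·2.05×10^12²) = 67.82 W m^-2.
Top-of-atmosphere balance: σT_e⁴ = S(1−α)/4 = 15.58 W m^-2 → T_e = 128.8 K.
With N = 4 opaque layers, T_s = (N+1)^(1/4)·T_e = 5^(1/4)·128.8 = 192.5 K.

193 kelvin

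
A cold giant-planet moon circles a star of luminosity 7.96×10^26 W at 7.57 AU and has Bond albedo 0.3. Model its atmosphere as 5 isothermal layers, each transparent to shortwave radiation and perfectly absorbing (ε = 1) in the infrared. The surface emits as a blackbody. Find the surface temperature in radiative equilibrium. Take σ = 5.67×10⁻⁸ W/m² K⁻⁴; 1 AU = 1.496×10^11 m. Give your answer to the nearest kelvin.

d = 7.57 × 1.496×10^11 m = 1.132×10^12 m.
Spreading L over a sphere of radius d: S = 7.96×10^26/(4π·1.13×10^12²) = 49.39 W/m².
Top-of-atmosphere balance: σT_e⁴ = S(1−α)/4 = 8.643 W/m² → T_e = 111.1 K.
For an N-layer opaque stack, T_s⁴ = (N+1)T_e⁴, hence T_s = (6)^(1/4)×111.1 K = 173.9 K.

174 K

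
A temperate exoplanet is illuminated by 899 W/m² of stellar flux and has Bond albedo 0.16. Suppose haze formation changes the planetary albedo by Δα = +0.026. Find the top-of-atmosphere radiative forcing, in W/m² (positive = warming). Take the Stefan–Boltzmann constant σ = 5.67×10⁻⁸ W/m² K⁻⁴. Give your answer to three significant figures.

The change in absorbed flux is Δ[S(1−α)/4] = −SΔα/4 = -5.843 W/m².

-5.84 W/m²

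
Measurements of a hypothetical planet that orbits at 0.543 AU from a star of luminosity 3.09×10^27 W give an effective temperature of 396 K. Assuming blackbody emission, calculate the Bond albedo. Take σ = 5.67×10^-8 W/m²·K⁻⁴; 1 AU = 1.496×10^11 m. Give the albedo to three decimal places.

0.850

d = 0.543 × 1.496×10^11 m = 8.123×10^10 m.
Spreading L over a sphere of radius d: S = 3.09×10^27/(4π·8.12×10^10²) = 37260 W/m².
Energy balance: S(1−α)/4 = σT⁴, so 1−α = 4σT⁴/S.
4σT⁴ = 4·5.67×10⁻⁸·(396)⁴ = 5577 W/m².
1−α = 5577/37260 = 0.1497, so α = 0.8503.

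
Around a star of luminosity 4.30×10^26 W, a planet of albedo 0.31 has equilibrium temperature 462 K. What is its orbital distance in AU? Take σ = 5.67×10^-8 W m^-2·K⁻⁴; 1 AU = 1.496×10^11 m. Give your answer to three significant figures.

0.320 AU

The flux needed for this T is 4σT⁴/(1−0.31) = 14970 W m^-2.
From L = 4πd²S, d = √(4.30×10^26/(4π·14970)) = 4.780×10^10 m = 0.3195 AU.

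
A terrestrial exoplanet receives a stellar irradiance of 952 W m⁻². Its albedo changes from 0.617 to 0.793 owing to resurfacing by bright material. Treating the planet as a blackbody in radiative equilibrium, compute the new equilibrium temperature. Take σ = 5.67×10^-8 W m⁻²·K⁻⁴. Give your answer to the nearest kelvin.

T₂ = [S(1−α₂)/(4σ)]^(1/4) = [952.0·0.207/(4σ)]^(1/4) = 171.7 K.

172 kelvin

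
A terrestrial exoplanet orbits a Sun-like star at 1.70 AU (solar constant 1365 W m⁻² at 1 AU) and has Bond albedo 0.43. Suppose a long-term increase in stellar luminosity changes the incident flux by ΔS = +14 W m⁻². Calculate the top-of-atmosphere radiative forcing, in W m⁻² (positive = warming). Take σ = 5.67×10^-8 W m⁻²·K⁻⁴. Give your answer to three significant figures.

By the inverse-square law, S = 1365/1.70² = 472.3 W m⁻².
TOA radiative forcing: ΔF = (1−α)ΔS/4 = 0.57·(+14)/4 = 1.995 W m⁻².

2.00 W m⁻²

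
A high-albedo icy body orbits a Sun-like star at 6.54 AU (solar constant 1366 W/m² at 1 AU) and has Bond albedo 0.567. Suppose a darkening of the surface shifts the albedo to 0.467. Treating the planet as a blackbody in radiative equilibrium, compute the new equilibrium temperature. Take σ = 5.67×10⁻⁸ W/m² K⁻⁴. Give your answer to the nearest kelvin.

Irradiance scales as 1/d², so S = 1366 W/m² × (1/6.54)² = 31.94 W/m².
T₂ = [S(1−α₂)/(4σ)]^(1/4) = [31.94·0.533/(4σ)]^(1/4) = 93.08 K.

93 K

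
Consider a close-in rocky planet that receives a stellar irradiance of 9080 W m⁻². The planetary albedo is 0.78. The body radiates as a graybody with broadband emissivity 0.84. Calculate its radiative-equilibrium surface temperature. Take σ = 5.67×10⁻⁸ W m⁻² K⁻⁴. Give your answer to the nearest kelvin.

320 K

Absorbed flux (global mean): S(1−α)/4 = 9080·0.22/4 = 499.4 W m⁻².
Radiative balance εσT⁴ = 499.4 gives T = [499.4/(0.84·σ)]^(1/4) = 320.0 K.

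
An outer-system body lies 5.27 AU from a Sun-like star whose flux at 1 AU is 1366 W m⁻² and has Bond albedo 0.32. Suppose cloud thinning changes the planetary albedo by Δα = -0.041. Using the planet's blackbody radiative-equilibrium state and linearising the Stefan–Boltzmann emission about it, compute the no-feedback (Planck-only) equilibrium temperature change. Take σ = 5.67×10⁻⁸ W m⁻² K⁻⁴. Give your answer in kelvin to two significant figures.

By the inverse-square law, S = 1366/5.27² = 49.18 W m⁻².
The baseline emission temperature is T_e = 110.2 K.
TOA radiative forcing: ΔF = −S·Δα/4 = −49.18·(-0.041)/4 = 0.5041 W m⁻².
Linearising σT⁴ gives d(σT⁴)/dT = 4σT_e³ = 0.3035 W m⁻² per K.
Hence the no-feedback warming is ΔF/(4σT_e³) = 1.66 K.

1.7 K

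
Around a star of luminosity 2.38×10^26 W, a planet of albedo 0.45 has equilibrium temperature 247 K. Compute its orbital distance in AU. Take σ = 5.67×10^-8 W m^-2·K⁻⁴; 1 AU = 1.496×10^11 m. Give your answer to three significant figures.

The flux needed for this T is 4σT⁴/(1−0.45) = 1535 W m^-2.
Then d = [L/(4πS)]^(1/2) = 1.111×10^11 m, i.e. 0.7425 AU.

0.743 AU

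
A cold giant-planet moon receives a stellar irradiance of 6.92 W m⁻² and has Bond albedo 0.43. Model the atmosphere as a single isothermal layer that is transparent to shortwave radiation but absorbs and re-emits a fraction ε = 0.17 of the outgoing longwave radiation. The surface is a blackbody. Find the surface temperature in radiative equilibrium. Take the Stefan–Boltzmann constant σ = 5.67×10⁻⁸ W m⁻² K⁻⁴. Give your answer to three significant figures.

The planet radiates to space at T_e = [S(1−α)/(4σ)]^(1/4) = 64.58 K.
The surface balance (absorbed SW + ε·downward IR = σT_s⁴) with T_a⁴ = T_s⁴/2 reduces to T_s = T_e·[2/(2−ε)]^¼ = 66.03 K.

66.0 K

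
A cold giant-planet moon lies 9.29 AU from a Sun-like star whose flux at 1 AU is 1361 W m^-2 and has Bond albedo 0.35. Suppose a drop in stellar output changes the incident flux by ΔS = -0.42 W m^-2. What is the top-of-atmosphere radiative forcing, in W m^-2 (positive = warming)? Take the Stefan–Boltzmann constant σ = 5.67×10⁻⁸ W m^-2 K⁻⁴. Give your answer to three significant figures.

By the inverse-square law, S = 1361/9.29² = 15.77 W m^-2.
ΔF = Δ[S(1−α)]/4 = (1−0.35)·-0.42/4 = -0.06825 W m^-2.

-0.0683 W m^-2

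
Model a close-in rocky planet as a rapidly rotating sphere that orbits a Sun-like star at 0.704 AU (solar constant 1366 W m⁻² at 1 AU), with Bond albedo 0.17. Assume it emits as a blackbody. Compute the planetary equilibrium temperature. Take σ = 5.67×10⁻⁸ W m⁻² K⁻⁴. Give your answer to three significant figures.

By the inverse-square law, S = 1366/0.704² = 2756 W m⁻².
The planet absorbs (1−α)S over its disc πR² and re-emits over 4πR², so the mean absorbed flux is (1−0.17)·2756/4 = 571.9 W m⁻².
Set σT⁴ = 571.9 → T = (571.9/σ)^(1/4) = 316.9 K.

317 K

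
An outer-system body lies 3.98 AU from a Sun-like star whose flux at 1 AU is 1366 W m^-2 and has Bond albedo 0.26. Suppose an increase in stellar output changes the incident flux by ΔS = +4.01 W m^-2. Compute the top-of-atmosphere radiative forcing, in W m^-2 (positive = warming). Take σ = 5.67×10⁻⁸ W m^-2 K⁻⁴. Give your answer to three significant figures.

0.742 W m^-2

By the inverse-square law, S = 1366/3.98² = 86.24 W m^-2.
Only a fraction (1−α) is absorbed and it's spread over 4πR², so ΔF = (1−α)ΔS/4 = 0.7418 W m^-2.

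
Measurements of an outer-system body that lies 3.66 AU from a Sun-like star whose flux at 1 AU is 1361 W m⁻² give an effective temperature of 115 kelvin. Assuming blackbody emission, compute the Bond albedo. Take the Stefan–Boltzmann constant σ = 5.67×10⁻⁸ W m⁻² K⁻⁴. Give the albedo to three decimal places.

Flux at the orbit: S = 1361/(3.66)² = 101.6 W m⁻².
Rearranging the radiative balance, α = 1 − 4σT⁴/S.
σT⁴ = 9.917 W m⁻², so 4σT⁴ = 39.67 W m⁻².
Hence α = 1 − 39.67/101.6 = 0.6096.

0.610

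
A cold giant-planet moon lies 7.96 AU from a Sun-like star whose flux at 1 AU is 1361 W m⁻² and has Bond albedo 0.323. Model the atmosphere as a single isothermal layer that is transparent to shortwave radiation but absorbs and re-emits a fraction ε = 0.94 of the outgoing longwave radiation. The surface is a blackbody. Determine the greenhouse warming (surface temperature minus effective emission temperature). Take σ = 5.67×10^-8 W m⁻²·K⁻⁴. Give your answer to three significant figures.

By the inverse-square law, S = 1361/7.96² = 21.48 W m⁻².
At the top of the atmosphere, σT_e⁴ = S(1−α)/4 = 3.635 W m⁻², giving T_e = 89.48 K.
For a single slab of emissivity ε, T_s⁴ = 2T_e⁴/(2−ε); thus T_s = 89.48·(1.887)^(1/4) = 104.9 K.
T_s − T_e = 104.9 − 89.48 = 15.39 K.

15.4 kelvin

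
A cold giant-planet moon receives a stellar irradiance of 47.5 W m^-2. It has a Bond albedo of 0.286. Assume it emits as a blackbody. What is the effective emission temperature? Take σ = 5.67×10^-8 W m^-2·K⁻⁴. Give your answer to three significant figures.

111 K

Absorbed flux (global mean): S(1−α)/4 = 47.50·0.714/4 = 8.479 W m^-2.
Set σT⁴ = 8.479 → T = (8.479/σ)^(1/4) = 110.6 K.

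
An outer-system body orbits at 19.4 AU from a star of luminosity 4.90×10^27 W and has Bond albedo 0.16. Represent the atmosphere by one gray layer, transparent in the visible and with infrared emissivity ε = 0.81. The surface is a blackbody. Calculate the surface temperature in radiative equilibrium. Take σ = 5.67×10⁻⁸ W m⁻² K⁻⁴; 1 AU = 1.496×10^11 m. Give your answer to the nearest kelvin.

130 K

d = 19.4 × 1.496×10^11 m = 2.902×10^12 m.
S = L/(4πd²) = 46.29 W m⁻².
The planet radiates to space at T_e = [S(1−α)/(4σ)]^(1/4) = 114.4 K.
Surface balance with a leaky layer gives σT_s⁴ = σT_e⁴·2/(2−ε), so T_s = T_e·[2/(2−0.81)]^(1/4) = 130.3 K.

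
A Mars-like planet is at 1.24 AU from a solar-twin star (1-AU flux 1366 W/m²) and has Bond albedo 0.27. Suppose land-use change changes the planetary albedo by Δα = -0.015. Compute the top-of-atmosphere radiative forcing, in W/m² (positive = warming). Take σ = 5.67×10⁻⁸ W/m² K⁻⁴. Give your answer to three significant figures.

3.33 W/m²

Irradiance scales as 1/d², so S = 1366 W/m² × (1/1.24)² = 888.4 W/m².
The change in absorbed flux is Δ[S(1−α)/4] = −SΔα/4 = 3.331 W/m².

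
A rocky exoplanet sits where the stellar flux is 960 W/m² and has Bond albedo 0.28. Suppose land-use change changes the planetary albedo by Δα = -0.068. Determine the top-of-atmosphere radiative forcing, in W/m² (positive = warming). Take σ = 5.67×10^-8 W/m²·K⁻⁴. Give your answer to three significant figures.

TOA radiative forcing: ΔF = −S·Δα/4 = −960.0·(-0.068)/4 = 16.32 W/m².

16.3 W/m²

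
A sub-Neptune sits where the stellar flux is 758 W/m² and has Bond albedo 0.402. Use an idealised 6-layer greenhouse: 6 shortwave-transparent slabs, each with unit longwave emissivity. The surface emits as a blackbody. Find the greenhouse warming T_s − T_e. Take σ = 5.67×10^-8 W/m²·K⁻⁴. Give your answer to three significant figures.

132 kelvin

OLR = S(1−α)/4 = 113.3 W/m²; the top layer radiates at T_e = 211.4 K.
Surface: T_s = (7)^¼·T_e = 343.9 K.
So the greenhouse effect raises the surface by 343.9 − 211.4 = 132.5 K.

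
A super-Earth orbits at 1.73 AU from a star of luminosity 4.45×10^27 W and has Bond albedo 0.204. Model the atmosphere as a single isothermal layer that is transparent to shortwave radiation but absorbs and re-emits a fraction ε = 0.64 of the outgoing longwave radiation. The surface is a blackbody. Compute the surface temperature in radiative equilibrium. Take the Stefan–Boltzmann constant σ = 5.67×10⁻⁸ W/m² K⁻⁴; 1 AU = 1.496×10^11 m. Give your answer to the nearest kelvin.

d = 1.73 × 1.496×10^11 m = 2.588×10^11 m.
Flux at the orbit: S = L/(4πd²) = 4.45×10^27/(4π·(2.59×10^11)²) = 5287 W/m².
The planet radiates to space at T_e = [S(1−α)/(4σ)]^(1/4) = 369.1 K.
The surface balance (absorbed SW + ε·downward IR = σT_s⁴) with T_a⁴ = T_s⁴/2 reduces to T_s = T_e·[2/(2−ε)]^¼ = 406.4 K.

406 kelvin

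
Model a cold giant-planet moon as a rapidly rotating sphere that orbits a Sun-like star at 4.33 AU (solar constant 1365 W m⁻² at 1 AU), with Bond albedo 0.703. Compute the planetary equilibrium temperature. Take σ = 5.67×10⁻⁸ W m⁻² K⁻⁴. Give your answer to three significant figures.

98.8 K

Irradiance scales as 1/d², so S = 1365 W m⁻² × (1/4.33)² = 72.80 W m⁻².
Averaging over the sphere, the absorbed flux is S(1−α)/4 = 5.406 W m⁻².
Balancing against σT⁴: T = (5.406/5.67×10⁻⁸)^(1/4) = 98.81 K.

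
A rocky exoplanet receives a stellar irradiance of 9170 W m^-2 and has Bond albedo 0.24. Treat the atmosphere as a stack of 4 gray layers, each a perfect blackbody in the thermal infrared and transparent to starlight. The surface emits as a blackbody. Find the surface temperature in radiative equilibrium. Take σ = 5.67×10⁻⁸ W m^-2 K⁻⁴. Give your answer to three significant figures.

626 K

OLR = S(1−α)/4 = 1742 W m^-2; the top layer radiates at T_e = 418.7 K.
For an N-layer opaque stack, T_s⁴ = (N+1)T_e⁴, hence T_s = (5)^(1/4)×418.7 K = 626.1 K.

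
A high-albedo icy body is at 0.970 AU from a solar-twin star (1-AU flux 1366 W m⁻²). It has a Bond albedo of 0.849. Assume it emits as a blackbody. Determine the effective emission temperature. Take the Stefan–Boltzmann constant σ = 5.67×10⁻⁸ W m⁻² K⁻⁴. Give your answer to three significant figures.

176 K

Flux at the orbit: S = 1366/(0.970)² = 1452 W m⁻².
Averaging over the sphere, the absorbed flux is S(1−α)/4 = 54.81 W m⁻².
Balancing against σT⁴: T = (54.81/5.67×10⁻⁸)^(1/4) = 176.3 K.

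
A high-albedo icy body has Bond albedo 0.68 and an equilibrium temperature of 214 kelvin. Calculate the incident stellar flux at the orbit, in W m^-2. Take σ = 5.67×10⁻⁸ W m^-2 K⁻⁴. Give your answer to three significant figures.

Invert the energy balance for S: S = 4σT⁴/(1−α).
σT⁴ = 5.67×10⁻⁸·(214)⁴ = 118.9 W m^-2.
S = 4·118.9/0.32 = 1486 W m^-2.

1490 W m^-2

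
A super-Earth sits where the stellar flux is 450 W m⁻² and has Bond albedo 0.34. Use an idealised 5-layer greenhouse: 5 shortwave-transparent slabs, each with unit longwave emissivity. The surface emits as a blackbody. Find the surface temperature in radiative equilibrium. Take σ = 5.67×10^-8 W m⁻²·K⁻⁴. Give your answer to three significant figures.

298 K

Top-of-atmosphere balance: σT_e⁴ = S(1−α)/4 = 74.25 W m⁻² → T_e = 190.2 K.
With N = 5 opaque layers, T_s = (N+1)^(1/4)·T_e = 6^(1/4)·190.2 = 297.7 K.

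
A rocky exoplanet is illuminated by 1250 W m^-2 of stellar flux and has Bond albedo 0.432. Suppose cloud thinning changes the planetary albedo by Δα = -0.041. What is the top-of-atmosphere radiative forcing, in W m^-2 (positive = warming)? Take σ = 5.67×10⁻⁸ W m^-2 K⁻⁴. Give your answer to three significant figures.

TOA radiative forcing: ΔF = −S·Δα/4 = −1250·(-0.041)/4 = 12.81 W m^-2.

12.8 W m^-2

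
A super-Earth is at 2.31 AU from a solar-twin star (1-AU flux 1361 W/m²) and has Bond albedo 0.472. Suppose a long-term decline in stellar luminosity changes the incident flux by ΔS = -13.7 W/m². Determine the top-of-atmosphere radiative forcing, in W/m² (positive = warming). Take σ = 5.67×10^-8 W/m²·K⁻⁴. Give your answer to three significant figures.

-1.81 W/m²

By the inverse-square law, S = 1361/2.31² = 255.1 W/m².
ΔF = Δ[S(1−α)]/4 = (1−0.472)·-13.7/4 = -1.808 W/m².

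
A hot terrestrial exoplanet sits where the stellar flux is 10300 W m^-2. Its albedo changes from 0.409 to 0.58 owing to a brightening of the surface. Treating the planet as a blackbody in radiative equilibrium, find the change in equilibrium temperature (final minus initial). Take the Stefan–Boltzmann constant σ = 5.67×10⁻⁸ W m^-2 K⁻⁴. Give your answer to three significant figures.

-33.1 kelvin

Before: T₁ = [10300·0.591/(4σ)]^(1/4) = 404.8 K.
With α = 0.58, T₂ = 371.6 K.
Change: 371.6 − 404.8 = -33.13 K.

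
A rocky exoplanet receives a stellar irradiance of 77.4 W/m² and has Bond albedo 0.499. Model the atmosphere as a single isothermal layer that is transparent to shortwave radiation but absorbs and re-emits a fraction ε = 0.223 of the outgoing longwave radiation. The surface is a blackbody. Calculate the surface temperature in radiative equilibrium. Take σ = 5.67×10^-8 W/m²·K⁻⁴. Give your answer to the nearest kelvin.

At the top of the atmosphere, σT_e⁴ = S(1−α)/4 = 9.694 W/m², giving T_e = 114.3 K.
The surface balance (absorbed SW + ε·downward IR = σT_s⁴) with T_a⁴ = T_s⁴/2 reduces to T_s = T_e·[2/(2−ε)]^¼ = 117.8 K.

118 kelvin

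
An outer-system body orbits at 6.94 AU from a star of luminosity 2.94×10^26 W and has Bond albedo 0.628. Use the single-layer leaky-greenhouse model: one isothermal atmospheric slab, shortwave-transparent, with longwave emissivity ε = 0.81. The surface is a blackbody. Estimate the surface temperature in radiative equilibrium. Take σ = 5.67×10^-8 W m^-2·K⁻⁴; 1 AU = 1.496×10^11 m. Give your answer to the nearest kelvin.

88 K

Orbital distance: d = 6.94 AU = 1.038×10^12 m.
Spreading L over a sphere of radius d: S = 2.94×10^26/(4π·1.04×10^12²) = 21.70 W m^-2.
At the top of the atmosphere, σT_e⁴ = S(1−α)/4 = 2.019 W m^-2, giving T_e = 77.24 K.
Surface balance with a leaky layer gives σT_s⁴ = σT_e⁴·2/(2−ε), so T_s = T_e·[2/(2−0.81)]^(1/4) = 87.95 K.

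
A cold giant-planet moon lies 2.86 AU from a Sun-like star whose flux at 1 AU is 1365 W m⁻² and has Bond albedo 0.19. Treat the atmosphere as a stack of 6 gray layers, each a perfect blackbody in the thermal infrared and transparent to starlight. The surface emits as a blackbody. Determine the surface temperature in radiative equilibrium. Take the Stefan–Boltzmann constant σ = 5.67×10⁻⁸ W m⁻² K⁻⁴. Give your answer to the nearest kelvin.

254 kelvin

Irradiance scales as 1/d², so S = 1365 W m⁻² × (1/2.86)² = 166.9 W m⁻².
Top-of-atmosphere balance: σT_e⁴ = S(1−α)/4 = 33.79 W m⁻² → T_e = 156.2 K.
Layer-by-layer balance gives σT_s⁴ = (N+1)σT_e⁴, so T_s = 7^¼·156.2 = 254.1 K.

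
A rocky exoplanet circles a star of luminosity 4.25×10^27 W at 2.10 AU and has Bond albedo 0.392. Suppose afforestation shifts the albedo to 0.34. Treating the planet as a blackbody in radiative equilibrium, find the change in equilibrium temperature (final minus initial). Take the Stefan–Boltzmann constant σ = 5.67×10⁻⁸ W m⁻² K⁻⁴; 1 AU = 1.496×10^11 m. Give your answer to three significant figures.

6.42 K

Orbital distance: d = 2.10 AU = 3.142×10^11 m.
Flux at the orbit: S = L/(4πd²) = 4.25×10^27/(4π·(3.14×10^11)²) = 3427 W m⁻².
Before: T₁ = [3427·0.608/(4σ)]^(1/4) = 309.6 K.
Final:   T₂ = [S(1−0.34)/(4σ)]^(1/4) = 316.0 K.
ΔT = T₂ − T₁ = 6.417 K.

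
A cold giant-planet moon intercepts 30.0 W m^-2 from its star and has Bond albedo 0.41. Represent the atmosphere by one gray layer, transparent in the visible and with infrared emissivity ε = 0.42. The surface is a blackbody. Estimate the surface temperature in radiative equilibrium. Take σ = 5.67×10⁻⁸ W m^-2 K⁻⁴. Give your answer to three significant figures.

99.7 K

At the top of the atmosphere, σT_e⁴ = S(1−α)/4 = 4.425 W m^-2, giving T_e = 93.99 K.
The surface balance (absorbed SW + ε·downward IR = σT_s⁴) with T_a⁴ = T_s⁴/2 reduces to T_s = T_e·[2/(2−ε)]^¼ = 99.70 K.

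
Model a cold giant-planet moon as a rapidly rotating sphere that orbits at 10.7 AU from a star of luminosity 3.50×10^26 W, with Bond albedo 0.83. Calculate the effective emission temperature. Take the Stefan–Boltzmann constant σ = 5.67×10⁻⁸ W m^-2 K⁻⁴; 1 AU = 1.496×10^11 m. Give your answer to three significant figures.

53.4 K

Orbital distance: d = 10.7 AU = 1.601×10^12 m.
Spreading L over a sphere of radius d: S = 3.50×10^26/(4π·1.60×10^12²) = 10.87 W m^-2.
Absorbed flux (global mean): S(1−α)/4 = 10.87·0.17/4 = 0.4620 W m^-2.
In equilibrium σT⁴ equals this, so T = 53.43 K.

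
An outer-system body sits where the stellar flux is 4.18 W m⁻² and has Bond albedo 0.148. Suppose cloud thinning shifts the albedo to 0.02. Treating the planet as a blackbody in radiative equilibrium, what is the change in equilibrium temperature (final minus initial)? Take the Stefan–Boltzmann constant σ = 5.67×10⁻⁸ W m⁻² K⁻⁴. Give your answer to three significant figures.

2.24 K

Before: T₁ = [4.180·0.852/(4σ)]^(1/4) = 62.95 K.
Final:   T₂ = [S(1−0.02)/(4σ)]^(1/4) = 65.19 K.
ΔT = T₂ − T₁ = 2.242 K.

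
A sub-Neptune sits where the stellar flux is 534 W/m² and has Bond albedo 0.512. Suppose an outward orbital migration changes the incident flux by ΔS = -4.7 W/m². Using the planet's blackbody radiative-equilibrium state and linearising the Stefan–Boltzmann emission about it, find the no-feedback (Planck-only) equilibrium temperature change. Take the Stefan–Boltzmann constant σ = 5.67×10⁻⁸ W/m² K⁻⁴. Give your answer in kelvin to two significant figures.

Unperturbed T_e = [534.0·(1−0.512)/(4σ)]^¼ = 184.1 K.
Only a fraction (1−α) is absorbed and it's spread over 4πR², so ΔF = (1−α)ΔS/4 = -0.5734 W/m².
Linearising σT⁴ gives d(σT⁴)/dT = 4σT_e³ = 1.415 W/m² per K.
Hence the no-feedback warming is ΔF/(4σT_e³) = -0.405 K.

-0.41 K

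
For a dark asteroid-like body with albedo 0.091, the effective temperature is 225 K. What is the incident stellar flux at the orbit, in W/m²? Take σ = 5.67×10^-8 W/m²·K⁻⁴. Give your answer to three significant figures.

639 W/m²

From S(1−α)/4 = σT⁴: S = 4σT⁴/(1−α).
The emitted flux is σT⁴ = 145.3 W/m².
So S = 4×145.3/(1−0.091) = 639.5 W/m².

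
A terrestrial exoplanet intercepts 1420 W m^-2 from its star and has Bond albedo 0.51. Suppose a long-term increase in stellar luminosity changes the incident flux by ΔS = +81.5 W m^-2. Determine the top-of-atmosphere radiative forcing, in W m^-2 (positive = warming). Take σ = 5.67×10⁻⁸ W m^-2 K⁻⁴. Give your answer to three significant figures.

Only a fraction (1−α) is absorbed and it's spread over 4πR², so ΔF = (1−α)ΔS/4 = 9.984 W m^-2.

9.98 W m^-2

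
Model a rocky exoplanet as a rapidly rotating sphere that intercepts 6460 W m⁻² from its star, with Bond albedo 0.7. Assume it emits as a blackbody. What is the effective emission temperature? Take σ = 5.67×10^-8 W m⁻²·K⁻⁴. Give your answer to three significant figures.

Absorbed flux (global mean): S(1−α)/4 = 6460·0.3/4 = 484.5 W m⁻².
Set σT⁴ = 484.5 → T = (484.5/σ)^(1/4) = 304.0 K.

304 K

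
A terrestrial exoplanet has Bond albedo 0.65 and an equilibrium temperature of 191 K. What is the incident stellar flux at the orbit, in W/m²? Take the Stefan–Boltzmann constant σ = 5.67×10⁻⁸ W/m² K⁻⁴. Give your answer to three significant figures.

862 W/m²

Invert the energy balance for S: S = 4σT⁴/(1−α).
The emitted flux is σT⁴ = 75.46 W/m².
So S = 4×75.46/(1−0.65) = 862.4 W/m².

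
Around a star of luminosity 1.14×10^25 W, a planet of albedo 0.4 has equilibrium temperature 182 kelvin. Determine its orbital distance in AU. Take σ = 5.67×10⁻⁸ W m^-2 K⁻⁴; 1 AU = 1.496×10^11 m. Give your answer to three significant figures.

Energy balance gives S = 4σT⁴/(1−α) = 414.7 W m^-2.
S = L/(4πd²) → d = √(L/4πS) = √(1.14×10^25/(4π·414.7)) = 4.677×10^10 m = 0.3126 AU.

0.313 AU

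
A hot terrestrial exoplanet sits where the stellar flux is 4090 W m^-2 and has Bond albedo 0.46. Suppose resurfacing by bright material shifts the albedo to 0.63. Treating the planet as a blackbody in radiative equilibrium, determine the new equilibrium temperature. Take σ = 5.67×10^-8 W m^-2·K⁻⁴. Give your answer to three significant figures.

New equilibrium: T₂ = [(1−0.63)·4090/(4σ)]^(1/4) = 285.8 K.

286 K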